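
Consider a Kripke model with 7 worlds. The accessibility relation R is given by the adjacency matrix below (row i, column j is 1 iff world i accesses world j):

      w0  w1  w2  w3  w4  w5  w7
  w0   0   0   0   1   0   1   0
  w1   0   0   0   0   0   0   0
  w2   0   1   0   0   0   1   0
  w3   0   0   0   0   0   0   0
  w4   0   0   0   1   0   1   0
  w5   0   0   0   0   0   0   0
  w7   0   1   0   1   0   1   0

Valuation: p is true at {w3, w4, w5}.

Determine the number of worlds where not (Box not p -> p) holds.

w0: Box not p -> p is T. ✗
w1: Box not p -> p is F. ✓
w2: Box not p -> p is T. ✗
w3: Box not p -> p is T. ✗
w4: Box not p -> p is T. ✗
w5: Box not p -> p is T. ✗
w7: Box not p -> p is T. ✗
Satisfying worlds: {w1}.

1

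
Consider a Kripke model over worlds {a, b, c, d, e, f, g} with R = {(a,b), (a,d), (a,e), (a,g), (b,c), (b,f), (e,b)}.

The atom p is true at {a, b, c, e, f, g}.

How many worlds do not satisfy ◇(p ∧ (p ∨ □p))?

a: successors {b, d, e, g}; p ∧ (p ∨ □p) there: b:T, d:F, e:T, g:T. ✓
b: successors {c, f}; p ∧ (p ∨ □p) there: c:T, f:T. ✓
c: no successors, so ◇(p ∧ (p ∨ □p)) fails. ✗
d: no successors, so ◇(p ∧ (p ∨ □p)) fails. ✗
e: successors {b}; p ∧ (p ∨ □p) there: b:T. ✓
f: no successors, so ◇(p ∧ (p ∨ □p)) fails. ✗
g: no successors, so ◇(p ∧ (p ∨ □p)) fails. ✗
Satisfying worlds: {a, b, e}.
So ◇(p ∧ (p ∨ □p)) fails at the other 4 worlds.

4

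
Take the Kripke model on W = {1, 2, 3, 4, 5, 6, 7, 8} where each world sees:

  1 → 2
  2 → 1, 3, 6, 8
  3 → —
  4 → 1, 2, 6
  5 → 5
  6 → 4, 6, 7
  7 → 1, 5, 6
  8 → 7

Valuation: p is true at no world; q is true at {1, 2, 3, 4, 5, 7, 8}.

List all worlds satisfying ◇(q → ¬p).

{1, 2, 4, 5, 6, 7, 8}

1: successors {2}; q → ¬p there: 2:T. ✓
2: successors {1, 3, 6, 8}; q → ¬p there: 1:T, 3:T, 6:T, 8:T. ✓
3: no successors, so ◇(q → ¬p) fails. ✗
4: successors {1, 2, 6}; q → ¬p there: 1:T, 2:T, 6:T. ✓
5: successors {5}; q → ¬p there: 5:T. ✓
6: successors {4, 6, 7}; q → ¬p there: 4:T, 6:T, 7:T. ✓
7: successors {1, 5, 6}; q → ¬p there: 1:T, 5:T, 6:T. ✓
8: successors {7}; q → ¬p there: 7:T. ✓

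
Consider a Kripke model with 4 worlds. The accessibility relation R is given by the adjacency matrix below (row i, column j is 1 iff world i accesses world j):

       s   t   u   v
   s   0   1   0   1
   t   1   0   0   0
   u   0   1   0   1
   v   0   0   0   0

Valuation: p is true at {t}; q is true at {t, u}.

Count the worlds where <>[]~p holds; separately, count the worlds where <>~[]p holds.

For <>[]~p:
s: successors {t, v}; []~p there: t:T, v:T. ✓
t: successors {s}; []~p there: s:F. ✗
u: successors {t, v}; []~p there: t:T, v:T. ✓
v: no successors, so <>[]~p fails. ✗
— 2 worlds.
For <>~[]p:
s: successors {t, v}; ~[]p there: t:T, v:F. ✓
t: successors {s}; ~[]p there: s:T. ✓
u: successors {t, v}; ~[]p there: t:T, v:F. ✓
v: no successors, so <>~[]p fails. ✗
— 3 worlds.

2 and 3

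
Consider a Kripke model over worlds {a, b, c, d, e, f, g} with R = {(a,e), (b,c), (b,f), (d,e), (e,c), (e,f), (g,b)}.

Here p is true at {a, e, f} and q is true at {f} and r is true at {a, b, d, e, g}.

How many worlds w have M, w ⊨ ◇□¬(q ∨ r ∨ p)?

2

a: successors {e}; □¬(q ∨ r ∨ p) there: e:F. ✗
b: successors {c, f}; □¬(q ∨ r ∨ p) there: c:T, f:T. ✓
c: no successors, so ◇□¬(q ∨ r ∨ p) fails. ✗
d: successors {e}; □¬(q ∨ r ∨ p) there: e:F. ✗
e: successors {c, f}; □¬(q ∨ r ∨ p) there: c:T, f:T. ✓
f: no successors, so ◇□¬(q ∨ r ∨ p) fails. ✗
g: successors {b}; □¬(q ∨ r ∨ p) there: b:F. ✗
Satisfying worlds: {b, e}.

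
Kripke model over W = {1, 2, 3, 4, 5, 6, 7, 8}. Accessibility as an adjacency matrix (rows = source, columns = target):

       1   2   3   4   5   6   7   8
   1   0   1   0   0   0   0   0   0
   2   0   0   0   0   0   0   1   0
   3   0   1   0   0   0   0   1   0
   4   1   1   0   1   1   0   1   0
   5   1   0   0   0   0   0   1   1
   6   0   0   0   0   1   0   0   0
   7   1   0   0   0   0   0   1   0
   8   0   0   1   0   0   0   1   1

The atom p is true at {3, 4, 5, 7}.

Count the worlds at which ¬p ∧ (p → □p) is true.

4

1: ¬p is T, p → □p is T. ✓
2: ¬p is T, p → □p is T. ✓
3: ¬p is F, p → □p is F. ✗
4: ¬p is F, p → □p is F. ✗
5: ¬p is F, p → □p is F. ✗
6: ¬p is T, p → □p is T. ✓
7: ¬p is F, p → □p is F. ✗
8: ¬p is T, p → □p is T. ✓
Satisfying worlds: {1, 2, 6, 8}.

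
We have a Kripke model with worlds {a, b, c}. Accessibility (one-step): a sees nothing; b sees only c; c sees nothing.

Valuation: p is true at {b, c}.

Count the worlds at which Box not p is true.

2

a: no successors, so Box not p holds vacuously. ✓
b: successors {c}; not p there: c:F. ✗
c: no successors, so Box not p holds vacuously. ✓
Satisfying worlds: {a, c}.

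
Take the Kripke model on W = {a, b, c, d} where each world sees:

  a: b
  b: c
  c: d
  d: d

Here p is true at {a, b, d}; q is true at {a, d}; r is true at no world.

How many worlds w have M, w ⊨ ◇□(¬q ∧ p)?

0

a: successors {b}; □(¬q ∧ p) there: b:F. ✗
b: successors {c}; □(¬q ∧ p) there: c:F. ✗
c: successors {d}; □(¬q ∧ p) there: d:F. ✗
d: successors {d}; □(¬q ∧ p) there: d:F. ✗
Satisfying worlds: ∅.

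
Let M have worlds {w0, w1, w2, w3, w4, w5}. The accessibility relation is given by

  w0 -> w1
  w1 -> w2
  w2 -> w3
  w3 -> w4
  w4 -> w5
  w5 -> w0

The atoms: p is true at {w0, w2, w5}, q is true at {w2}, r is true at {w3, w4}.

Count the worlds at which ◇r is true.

w0: successors {w1}; r there: w1:F. ✗
w1: successors {w2}; r there: w2:F. ✗
w2: successors {w3}; r there: w3:T. ✓
w3: successors {w4}; r there: w4:T. ✓
w4: successors {w5}; r there: w5:F. ✗
w5: successors {w0}; r there: w0:F. ✗
Satisfying worlds: {w2, w3}.

2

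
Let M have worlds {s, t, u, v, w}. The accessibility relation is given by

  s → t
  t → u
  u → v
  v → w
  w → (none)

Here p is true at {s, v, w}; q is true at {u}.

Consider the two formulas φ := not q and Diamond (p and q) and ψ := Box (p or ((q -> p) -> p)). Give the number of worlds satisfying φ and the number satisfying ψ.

For not q and Diamond (p and q):
s: not q is T, Diamond (p and q) is F. ✗
t: not q is T, Diamond (p and q) is F. ✗
u: not q is F, Diamond (p and q) is F. ✗
v: not q is T, Diamond (p and q) is F. ✗
w: not q is T, Diamond (p and q) is F. ✗
— 0 worlds.
For Box (p or ((q -> p) -> p)):
s: successors {t}; p or ((q -> p) -> p) there: t:F. ✗
t: successors {u}; p or ((q -> p) -> p) there: u:T. ✓
u: successors {v}; p or ((q -> p) -> p) there: v:T. ✓
v: successors {w}; p or ((q -> p) -> p) there: w:T. ✓
w: no successors, so Box (p or ((q -> p) -> p)) holds vacuously. ✓
— 4 worlds.

0 and 4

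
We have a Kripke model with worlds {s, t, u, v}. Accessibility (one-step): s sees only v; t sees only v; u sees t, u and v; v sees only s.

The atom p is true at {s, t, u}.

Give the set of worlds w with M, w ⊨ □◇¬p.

s: successors {v}; ◇¬p there: v:F. ✗
t: successors {v}; ◇¬p there: v:F. ✗
u: successors {t, u, v}; ◇¬p there: t:T, u:T, v:F. ✗
v: successors {s}; ◇¬p there: s:T. ✓

{v}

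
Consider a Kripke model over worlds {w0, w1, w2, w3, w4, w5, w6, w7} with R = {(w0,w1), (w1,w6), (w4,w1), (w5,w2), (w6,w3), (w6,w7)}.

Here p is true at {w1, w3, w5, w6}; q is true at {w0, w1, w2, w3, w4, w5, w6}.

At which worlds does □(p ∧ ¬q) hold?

{w2, w3, w7}

w0: successors {w1}; p ∧ ¬q there: w1:F. ✗
w1: successors {w6}; p ∧ ¬q there: w6:F. ✗
w2: no successors, so □(p ∧ ¬q) holds vacuously. ✓
w3: no successors, so □(p ∧ ¬q) holds vacuously. ✓
w4: successors {w1}; p ∧ ¬q there: w1:F. ✗
w5: successors {w2}; p ∧ ¬q there: w2:F. ✗
w6: successors {w3, w7}; p ∧ ¬q there: w3:F, w7:F. ✗
w7: no successors, so □(p ∧ ¬q) holds vacuously. ✓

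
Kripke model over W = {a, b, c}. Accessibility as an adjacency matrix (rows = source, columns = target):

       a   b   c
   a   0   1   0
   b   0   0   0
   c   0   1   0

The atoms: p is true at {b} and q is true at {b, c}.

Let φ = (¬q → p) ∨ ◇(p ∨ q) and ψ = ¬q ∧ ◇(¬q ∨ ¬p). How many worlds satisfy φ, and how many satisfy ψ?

For (¬q → p) ∨ ◇(p ∨ q):
a: ¬q → p is F, ◇(p ∨ q) is T. ✓
b: ¬q → p is T, ◇(p ∨ q) is F. ✓
c: ¬q → p is T, ◇(p ∨ q) is T. ✓
— 3 worlds.
For ¬q ∧ ◇(¬q ∨ ¬p):
a: ¬q is T, ◇(¬q ∨ ¬p) is F. ✗
b: ¬q is F, ◇(¬q ∨ ¬p) is F. ✗
c: ¬q is F, ◇(¬q ∨ ¬p) is F. ✗
— 0 worlds.

3 and 0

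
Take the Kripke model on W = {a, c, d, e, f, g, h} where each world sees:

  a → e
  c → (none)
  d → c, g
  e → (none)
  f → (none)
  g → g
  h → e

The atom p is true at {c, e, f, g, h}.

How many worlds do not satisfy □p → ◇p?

a: □p is T, ◇p is T. ✓
c: □p is T, ◇p is F. ✗
d: □p is T, ◇p is T. ✓
e: □p is T, ◇p is F. ✗
f: □p is T, ◇p is F. ✗
g: □p is T, ◇p is T. ✓
h: □p is T, ◇p is T. ✓
Satisfying worlds: {a, d, g, h}.
So □p → ◇p fails at the other 3 worlds.

3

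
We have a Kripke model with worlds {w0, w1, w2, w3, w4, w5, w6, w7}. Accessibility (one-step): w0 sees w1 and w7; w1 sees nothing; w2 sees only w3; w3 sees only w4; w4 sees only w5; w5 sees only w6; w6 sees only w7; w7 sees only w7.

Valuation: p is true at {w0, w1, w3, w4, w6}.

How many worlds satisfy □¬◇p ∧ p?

4

w0: □¬◇p is T, p is T. ✓
w1: □¬◇p is T, p is T. ✓
w2: □¬◇p is F, p is F. ✗
w3: □¬◇p is T, p is T. ✓
w4: □¬◇p is F, p is T. ✗
w5: □¬◇p is T, p is F. ✗
w6: □¬◇p is T, p is T. ✓
w7: □¬◇p is T, p is F. ✗
Satisfying worlds: {w0, w1, w3, w6}.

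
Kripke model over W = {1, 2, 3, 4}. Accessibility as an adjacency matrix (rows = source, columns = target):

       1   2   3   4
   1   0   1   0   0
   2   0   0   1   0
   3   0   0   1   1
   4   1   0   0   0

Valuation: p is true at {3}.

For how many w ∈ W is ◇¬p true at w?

3

1: successors {2}; ¬p there: 2:T. ✓
2: successors {3}; ¬p there: 3:F. ✗
3: successors {3, 4}; ¬p there: 3:F, 4:T. ✓
4: successors {1}; ¬p there: 1:T. ✓
Satisfying worlds: {1, 3, 4}.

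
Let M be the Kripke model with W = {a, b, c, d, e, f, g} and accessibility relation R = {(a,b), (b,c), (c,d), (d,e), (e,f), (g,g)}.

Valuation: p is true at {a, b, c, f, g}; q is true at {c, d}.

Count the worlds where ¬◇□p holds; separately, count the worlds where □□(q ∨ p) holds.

For ¬◇□p:
a: ◇□p is T. ✗
b: ◇□p is F. ✓
c: ◇□p is F. ✓
d: ◇□p is T. ✗
e: ◇□p is T. ✗
f: ◇□p is F. ✓
g: ◇□p is T. ✗
— 3 worlds.
For □□(q ∨ p):
a: successors {b}; □(q ∨ p) there: b:T. ✓
b: successors {c}; □(q ∨ p) there: c:T. ✓
c: successors {d}; □(q ∨ p) there: d:F. ✗
d: successors {e}; □(q ∨ p) there: e:T. ✓
e: successors {f}; □(q ∨ p) there: f:T. ✓
f: no successors, so □□(q ∨ p) holds vacuously. ✓
g: successors {g}; □(q ∨ p) there: g:T. ✓
— 6 worlds.

3 and 6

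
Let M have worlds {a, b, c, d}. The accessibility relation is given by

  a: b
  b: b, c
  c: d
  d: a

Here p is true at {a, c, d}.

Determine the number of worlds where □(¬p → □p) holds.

2

a: successors {b}; ¬p → □p there: b:F. ✗
b: successors {b, c}; ¬p → □p there: b:F, c:T. ✗
c: successors {d}; ¬p → □p there: d:T. ✓
d: successors {a}; ¬p → □p there: a:T. ✓
Satisfying worlds: {c, d}.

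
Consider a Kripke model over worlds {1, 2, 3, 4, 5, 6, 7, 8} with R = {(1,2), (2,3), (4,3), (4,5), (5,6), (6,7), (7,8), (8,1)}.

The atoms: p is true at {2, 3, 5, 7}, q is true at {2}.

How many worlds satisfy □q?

2

1: successors {2}; q there: 2:T. ✓
2: successors {3}; q there: 3:F. ✗
3: no successors, so □q holds vacuously. ✓
4: successors {3, 5}; q there: 3:F, 5:F. ✗
5: successors {6}; q there: 6:F. ✗
6: successors {7}; q there: 7:F. ✗
7: successors {8}; q there: 8:F. ✗
8: successors {1}; q there: 1:F. ✗
Satisfying worlds: {1, 3}.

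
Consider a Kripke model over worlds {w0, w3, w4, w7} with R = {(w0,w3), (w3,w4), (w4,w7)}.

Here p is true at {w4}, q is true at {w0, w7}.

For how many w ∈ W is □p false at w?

2

w0: successors {w3}; p there: w3:F. ✗
w3: successors {w4}; p there: w4:T. ✓
w4: successors {w7}; p there: w7:F. ✗
w7: no successors, so □p holds vacuously. ✓
Satisfying worlds: {w3, w7}.
So □p fails at the other 2 worlds.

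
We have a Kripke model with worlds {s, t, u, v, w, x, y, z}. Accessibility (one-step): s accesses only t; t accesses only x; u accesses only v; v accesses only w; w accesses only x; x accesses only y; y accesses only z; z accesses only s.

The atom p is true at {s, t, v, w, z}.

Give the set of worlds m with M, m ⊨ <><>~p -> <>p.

s: <><>~p is T, <>p is T. ✓
t: <><>~p is T, <>p is F. ✗
u: <><>~p is F, <>p is T. ✓
v: <><>~p is T, <>p is T. ✓
w: <><>~p is T, <>p is F. ✗
x: <><>~p is F, <>p is F. ✓
y: <><>~p is F, <>p is T. ✓
z: <><>~p is F, <>p is T. ✓

{s, u, v, x, y, z}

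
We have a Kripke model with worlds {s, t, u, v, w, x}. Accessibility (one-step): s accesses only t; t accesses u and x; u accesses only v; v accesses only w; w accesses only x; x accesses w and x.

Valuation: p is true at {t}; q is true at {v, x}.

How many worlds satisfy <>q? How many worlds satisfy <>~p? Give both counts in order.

For <>q:
s: successors {t}; q there: t:F. ✗
t: successors {u, x}; q there: u:F, x:T. ✓
u: successors {v}; q there: v:T. ✓
v: successors {w}; q there: w:F. ✗
w: successors {x}; q there: x:T. ✓
x: successors {w, x}; q there: w:F, x:T. ✓
— 4 worlds.
For <>~p:
s: successors {t}; ~p there: t:F. ✗
t: successors {u, x}; ~p there: u:T, x:T. ✓
u: successors {v}; ~p there: v:T. ✓
v: successors {w}; ~p there: w:T. ✓
w: successors {x}; ~p there: x:T. ✓
x: successors {w, x}; ~p there: w:T, x:T. ✓
— 5 worlds.

4 and 5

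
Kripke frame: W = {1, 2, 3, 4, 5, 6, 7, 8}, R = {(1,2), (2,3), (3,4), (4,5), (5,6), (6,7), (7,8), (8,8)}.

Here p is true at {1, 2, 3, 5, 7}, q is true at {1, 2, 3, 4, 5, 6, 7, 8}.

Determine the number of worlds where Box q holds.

1: successors {2}; q there: 2:T. ✓
2: successors {3}; q there: 3:T. ✓
3: successors {4}; q there: 4:T. ✓
4: successors {5}; q there: 5:T. ✓
5: successors {6}; q there: 6:T. ✓
6: successors {7}; q there: 7:T. ✓
7: successors {8}; q there: 8:T. ✓
8: successors {8}; q there: 8:T. ✓
Satisfying worlds: {1, 2, 3, 4, 5, 6, 7, 8}.

8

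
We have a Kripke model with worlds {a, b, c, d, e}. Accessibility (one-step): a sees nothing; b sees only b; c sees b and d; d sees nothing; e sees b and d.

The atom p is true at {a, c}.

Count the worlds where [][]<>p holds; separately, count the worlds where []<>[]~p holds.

For [][]<>p:
a: no successors, so [][]<>p holds vacuously. ✓
b: successors {b}; []<>p there: b:F. ✗
c: successors {b, d}; []<>p there: b:F, d:T. ✗
d: no successors, so [][]<>p holds vacuously. ✓
e: successors {b, d}; []<>p there: b:F, d:T. ✗
— 2 worlds.
For []<>[]~p:
a: no successors, so []<>[]~p holds vacuously. ✓
b: successors {b}; <>[]~p there: b:T. ✓
c: successors {b, d}; <>[]~p there: b:T, d:F. ✗
d: no successors, so []<>[]~p holds vacuously. ✓
e: successors {b, d}; <>[]~p there: b:T, d:F. ✗
— 3 worlds.

2 and 3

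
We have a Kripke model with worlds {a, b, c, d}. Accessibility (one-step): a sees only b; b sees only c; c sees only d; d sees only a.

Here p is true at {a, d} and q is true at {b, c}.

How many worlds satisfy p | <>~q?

3

a: p is T, <>~q is F. ✓
b: p is F, <>~q is F. ✗
c: p is F, <>~q is T. ✓
d: p is T, <>~q is T. ✓
Satisfying worlds: {a, c, d}.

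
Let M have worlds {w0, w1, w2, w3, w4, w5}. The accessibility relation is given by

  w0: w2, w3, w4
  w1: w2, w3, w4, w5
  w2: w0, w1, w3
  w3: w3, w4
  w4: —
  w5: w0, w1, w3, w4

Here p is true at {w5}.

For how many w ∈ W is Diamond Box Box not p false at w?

1

w0: successors {w2, w3, w4}; Box Box not p there: w2:F, w3:T, w4:T. ✓
w1: successors {w2, w3, w4, w5}; Box Box not p there: w2:F, w3:T, w4:T, w5:F. ✓
w2: successors {w0, w1, w3}; Box Box not p there: w0:T, w1:T, w3:T. ✓
w3: successors {w3, w4}; Box Box not p there: w3:T, w4:T. ✓
w4: no successors, so Diamond Box Box not p fails. ✗
w5: successors {w0, w1, w3, w4}; Box Box not p there: w0:T, w1:T, w3:T, w4:T. ✓
Satisfying worlds: {w0, w1, w2, w3, w5}.
So Diamond Box Box not p fails at the other 1 world.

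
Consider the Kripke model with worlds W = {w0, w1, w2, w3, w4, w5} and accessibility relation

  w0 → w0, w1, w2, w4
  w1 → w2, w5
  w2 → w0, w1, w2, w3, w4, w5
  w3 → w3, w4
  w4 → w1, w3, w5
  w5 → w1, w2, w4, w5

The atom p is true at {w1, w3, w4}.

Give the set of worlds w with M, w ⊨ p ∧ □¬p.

{w1}

w0: p is F, □¬p is F. ✗
w1: p is T, □¬p is T. ✓
w2: p is F, □¬p is F. ✗
w3: p is T, □¬p is F. ✗
w4: p is T, □¬p is F. ✗
w5: p is F, □¬p is F. ✗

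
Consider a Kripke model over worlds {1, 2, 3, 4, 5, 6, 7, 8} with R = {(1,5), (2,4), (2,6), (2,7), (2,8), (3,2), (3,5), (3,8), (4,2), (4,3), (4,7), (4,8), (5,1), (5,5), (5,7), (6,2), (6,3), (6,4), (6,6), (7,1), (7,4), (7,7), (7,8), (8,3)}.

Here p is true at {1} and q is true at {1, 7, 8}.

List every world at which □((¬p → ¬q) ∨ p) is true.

1: successors {5}; (¬p → ¬q) ∨ p there: 5:T. ✓
2: successors {4, 6, 7, 8}; (¬p → ¬q) ∨ p there: 4:T, 6:T, 7:F, 8:F. ✗
3: successors {2, 5, 8}; (¬p → ¬q) ∨ p there: 2:T, 5:T, 8:F. ✗
4: successors {2, 3, 7, 8}; (¬p → ¬q) ∨ p there: 2:T, 3:T, 7:F, 8:F. ✗
5: successors {1, 5, 7}; (¬p → ¬q) ∨ p there: 1:T, 5:T, 7:F. ✗
6: successors {2, 3, 4, 6}; (¬p → ¬q) ∨ p there: 2:T, 3:T, 4:T, 6:T. ✓
7: successors {1, 4, 7, 8}; (¬p → ¬q) ∨ p there: 1:T, 4:T, 7:F, 8:F. ✗
8: successors {3}; (¬p → ¬q) ∨ p there: 3:T. ✓

{1, 6, 8}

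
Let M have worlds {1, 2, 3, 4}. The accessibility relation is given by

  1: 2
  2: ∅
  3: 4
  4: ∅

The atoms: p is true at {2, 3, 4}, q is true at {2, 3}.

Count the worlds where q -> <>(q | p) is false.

1

1: q is F, <>(q | p) is T. ✓
2: q is T, <>(q | p) is F. ✗
3: q is T, <>(q | p) is T. ✓
4: q is F, <>(q | p) is F. ✓
Satisfying worlds: {1, 3, 4}.
So q -> <>(q | p) fails at the other 1 world.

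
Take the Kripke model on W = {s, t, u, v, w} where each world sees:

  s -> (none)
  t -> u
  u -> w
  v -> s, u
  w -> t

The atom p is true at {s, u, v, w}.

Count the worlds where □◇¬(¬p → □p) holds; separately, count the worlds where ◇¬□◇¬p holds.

1 and 2

For □◇¬(¬p → □p):
s: no successors, so □◇¬(¬p → □p) holds vacuously. ✓
t: successors {u}; ◇¬(¬p → □p) there: u:F. ✗
u: successors {w}; ◇¬(¬p → □p) there: w:F. ✗
v: successors {s, u}; ◇¬(¬p → □p) there: s:F, u:F. ✗
w: successors {t}; ◇¬(¬p → □p) there: t:F. ✗
— 1 world.
For ◇¬□◇¬p:
s: no successors, so ◇¬□◇¬p fails. ✗
t: successors {u}; ¬□◇¬p there: u:F. ✗
u: successors {w}; ¬□◇¬p there: w:T. ✓
v: successors {s, u}; ¬□◇¬p there: s:F, u:F. ✗
w: successors {t}; ¬□◇¬p there: t:T. ✓
— 2 worlds.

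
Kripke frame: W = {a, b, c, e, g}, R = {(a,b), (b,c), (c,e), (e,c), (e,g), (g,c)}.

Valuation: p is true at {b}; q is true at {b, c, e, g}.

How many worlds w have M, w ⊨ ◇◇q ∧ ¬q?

a: ◇◇q is T, ¬q is T. ✓
b: ◇◇q is T, ¬q is F. ✗
c: ◇◇q is T, ¬q is F. ✗
e: ◇◇q is T, ¬q is F. ✗
g: ◇◇q is T, ¬q is F. ✗
Satisfying worlds: {a}.

1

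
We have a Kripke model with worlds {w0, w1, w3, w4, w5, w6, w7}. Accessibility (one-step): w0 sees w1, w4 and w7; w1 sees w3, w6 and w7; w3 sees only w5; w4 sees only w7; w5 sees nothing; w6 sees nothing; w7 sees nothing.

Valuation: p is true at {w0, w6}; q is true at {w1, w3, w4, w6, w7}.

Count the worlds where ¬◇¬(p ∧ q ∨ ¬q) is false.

w0: ◇¬(p ∧ q ∨ ¬q) is T. ✗
w1: ◇¬(p ∧ q ∨ ¬q) is T. ✗
w3: ◇¬(p ∧ q ∨ ¬q) is F. ✓
w4: ◇¬(p ∧ q ∨ ¬q) is T. ✗
w5: ◇¬(p ∧ q ∨ ¬q) is F. ✓
w6: ◇¬(p ∧ q ∨ ¬q) is F. ✓
w7: ◇¬(p ∧ q ∨ ¬q) is F. ✓
Satisfying worlds: {w3, w5, w6, w7}.
So ¬◇¬(p ∧ q ∨ ¬q) fails at the other 3 worlds.

3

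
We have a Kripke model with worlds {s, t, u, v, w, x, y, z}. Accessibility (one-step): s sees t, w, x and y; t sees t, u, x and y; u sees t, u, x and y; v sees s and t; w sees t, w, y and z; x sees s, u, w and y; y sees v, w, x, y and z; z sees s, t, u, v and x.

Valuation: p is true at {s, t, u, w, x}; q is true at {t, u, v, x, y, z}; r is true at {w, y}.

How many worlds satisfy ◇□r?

0

s: successors {t, w, x, y}; □r there: t:F, w:F, x:F, y:F. ✗
t: successors {t, u, x, y}; □r there: t:F, u:F, x:F, y:F. ✗
u: successors {t, u, x, y}; □r there: t:F, u:F, x:F, y:F. ✗
v: successors {s, t}; □r there: s:F, t:F. ✗
w: successors {t, w, y, z}; □r there: t:F, w:F, y:F, z:F. ✗
x: successors {s, u, w, y}; □r there: s:F, u:F, w:F, y:F. ✗
y: successors {v, w, x, y, z}; □r there: v:F, w:F, x:F, y:F, z:F. ✗
z: successors {s, t, u, v, x}; □r there: s:F, t:F, u:F, v:F, x:F. ✗
Satisfying worlds: ∅.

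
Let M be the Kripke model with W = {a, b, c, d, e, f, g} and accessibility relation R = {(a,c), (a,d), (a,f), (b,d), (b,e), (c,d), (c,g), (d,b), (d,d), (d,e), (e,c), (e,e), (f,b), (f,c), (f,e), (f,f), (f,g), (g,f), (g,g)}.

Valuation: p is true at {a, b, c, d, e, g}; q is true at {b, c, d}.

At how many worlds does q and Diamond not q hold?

a: q is F, Diamond not q is T. ✗
b: q is T, Diamond not q is T. ✓
c: q is T, Diamond not q is T. ✓
d: q is T, Diamond not q is T. ✓
e: q is F, Diamond not q is T. ✗
f: q is F, Diamond not q is T. ✗
g: q is F, Diamond not q is T. ✗
Satisfying worlds: {b, c, d}.

3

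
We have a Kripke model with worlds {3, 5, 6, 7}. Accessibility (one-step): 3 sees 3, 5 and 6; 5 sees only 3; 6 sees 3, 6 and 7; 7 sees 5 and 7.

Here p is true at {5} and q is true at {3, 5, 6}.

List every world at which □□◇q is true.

{3, 5, 6, 7}

3: successors {3, 5, 6}; □◇q there: 3:T, 5:T, 6:T. ✓
5: successors {3}; □◇q there: 3:T. ✓
6: successors {3, 6, 7}; □◇q there: 3:T, 6:T, 7:T. ✓
7: successors {5, 7}; □◇q there: 5:T, 7:T. ✓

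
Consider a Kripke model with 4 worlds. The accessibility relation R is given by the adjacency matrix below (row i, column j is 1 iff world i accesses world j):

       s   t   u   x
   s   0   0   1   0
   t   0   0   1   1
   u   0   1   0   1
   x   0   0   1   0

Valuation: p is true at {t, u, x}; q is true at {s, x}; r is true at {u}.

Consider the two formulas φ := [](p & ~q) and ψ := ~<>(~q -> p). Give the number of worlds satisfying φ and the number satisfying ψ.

For [](p & ~q):
s: successors {u}; p & ~q there: u:T. ✓
t: successors {u, x}; p & ~q there: u:T, x:F. ✗
u: successors {t, x}; p & ~q there: t:T, x:F. ✗
x: successors {u}; p & ~q there: u:T. ✓
— 2 worlds.
For ~<>(~q -> p):
s: <>(~q -> p) is T. ✗
t: <>(~q -> p) is T. ✗
u: <>(~q -> p) is T. ✗
x: <>(~q -> p) is T. ✗
— 0 worlds.

2 and 0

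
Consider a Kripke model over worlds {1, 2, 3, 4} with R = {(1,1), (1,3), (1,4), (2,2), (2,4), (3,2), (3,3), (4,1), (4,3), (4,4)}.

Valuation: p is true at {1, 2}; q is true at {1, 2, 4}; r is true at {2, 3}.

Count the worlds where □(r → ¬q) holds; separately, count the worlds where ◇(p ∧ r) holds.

2 and 2

For □(r → ¬q):
1: successors {1, 3, 4}; r → ¬q there: 1:T, 3:T, 4:T. ✓
2: successors {2, 4}; r → ¬q there: 2:F, 4:T. ✗
3: successors {2, 3}; r → ¬q there: 2:F, 3:T. ✗
4: successors {1, 3, 4}; r → ¬q there: 1:T, 3:T, 4:T. ✓
— 2 worlds.
For ◇(p ∧ r):
1: successors {1, 3, 4}; p ∧ r there: 1:F, 3:F, 4:F. ✗
2: successors {2, 4}; p ∧ r there: 2:T, 4:F. ✓
3: successors {2, 3}; p ∧ r there: 2:T, 3:F. ✓
4: successors {1, 3, 4}; p ∧ r there: 1:F, 3:F, 4:F. ✗
— 2 worlds.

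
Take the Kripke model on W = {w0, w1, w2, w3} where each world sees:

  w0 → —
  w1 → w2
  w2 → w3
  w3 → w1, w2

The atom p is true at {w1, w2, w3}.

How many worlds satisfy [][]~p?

1

w0: no successors, so [][]~p holds vacuously. ✓
w1: successors {w2}; []~p there: w2:F. ✗
w2: successors {w3}; []~p there: w3:F. ✗
w3: successors {w1, w2}; []~p there: w1:F, w2:F. ✗
Satisfying worlds: {w0}.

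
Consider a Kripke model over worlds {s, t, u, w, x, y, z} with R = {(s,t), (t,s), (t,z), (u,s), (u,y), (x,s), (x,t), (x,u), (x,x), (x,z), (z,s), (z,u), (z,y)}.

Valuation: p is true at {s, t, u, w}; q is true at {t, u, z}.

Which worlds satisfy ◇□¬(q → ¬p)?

s: successors {t}; □¬(q → ¬p) there: t:F. ✗
t: successors {s, z}; □¬(q → ¬p) there: s:T, z:F. ✓
u: successors {s, y}; □¬(q → ¬p) there: s:T, y:T. ✓
w: no successors, so ◇□¬(q → ¬p) fails. ✗
x: successors {s, t, u, x, z}; □¬(q → ¬p) there: s:T, t:F, u:F, x:F, z:F. ✓
y: no successors, so ◇□¬(q → ¬p) fails. ✗
z: successors {s, u, y}; □¬(q → ¬p) there: s:T, u:F, y:T. ✓

{t, u, x, z}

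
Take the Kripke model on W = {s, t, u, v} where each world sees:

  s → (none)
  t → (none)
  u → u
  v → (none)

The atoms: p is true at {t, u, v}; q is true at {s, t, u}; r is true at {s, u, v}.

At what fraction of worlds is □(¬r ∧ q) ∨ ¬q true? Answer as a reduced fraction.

s: □(¬r ∧ q) is T, ¬q is F. ✓
t: □(¬r ∧ q) is T, ¬q is F. ✓
u: □(¬r ∧ q) is F, ¬q is F. ✗
v: □(¬r ∧ q) is T, ¬q is T. ✓
That's 3 of 4 worlds, so 3/4.

3/4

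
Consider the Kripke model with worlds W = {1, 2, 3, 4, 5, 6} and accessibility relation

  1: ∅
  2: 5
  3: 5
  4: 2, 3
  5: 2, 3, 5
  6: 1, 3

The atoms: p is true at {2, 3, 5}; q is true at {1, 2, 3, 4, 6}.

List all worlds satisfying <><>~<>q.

1: no successors, so <><>~<>q fails. ✗
2: successors {5}; <>~<>q there: 5:T. ✓
3: successors {5}; <>~<>q there: 5:T. ✓
4: successors {2, 3}; <>~<>q there: 2:F, 3:F. ✗
5: successors {2, 3, 5}; <>~<>q there: 2:F, 3:F, 5:T. ✓
6: successors {1, 3}; <>~<>q there: 1:F, 3:F. ✗

{2, 3, 5}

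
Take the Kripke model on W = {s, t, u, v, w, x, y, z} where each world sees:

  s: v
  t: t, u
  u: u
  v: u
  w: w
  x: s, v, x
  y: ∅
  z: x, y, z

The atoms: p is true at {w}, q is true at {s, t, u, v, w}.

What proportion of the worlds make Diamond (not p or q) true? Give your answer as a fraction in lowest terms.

s: successors {v}; not p or q there: v:T. ✓
t: successors {t, u}; not p or q there: t:T, u:T. ✓
u: successors {u}; not p or q there: u:T. ✓
v: successors {u}; not p or q there: u:T. ✓
w: successors {w}; not p or q there: w:T. ✓
x: successors {s, v, x}; not p or q there: s:T, v:T, x:T. ✓
y: no successors, so Diamond (not p or q) fails. ✗
z: successors {x, y, z}; not p or q there: x:T, y:T, z:T. ✓
That's 7 of 8 worlds, so 7/8.

7/8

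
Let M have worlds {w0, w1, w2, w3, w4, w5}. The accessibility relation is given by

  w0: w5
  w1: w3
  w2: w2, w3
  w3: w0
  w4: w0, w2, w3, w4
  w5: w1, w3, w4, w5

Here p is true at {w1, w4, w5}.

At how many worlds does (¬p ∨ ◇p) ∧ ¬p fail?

3

w0: ¬p ∨ ◇p is T, ¬p is T. ✓
w1: ¬p ∨ ◇p is F, ¬p is F. ✗
w2: ¬p ∨ ◇p is T, ¬p is T. ✓
w3: ¬p ∨ ◇p is T, ¬p is T. ✓
w4: ¬p ∨ ◇p is T, ¬p is F. ✗
w5: ¬p ∨ ◇p is T, ¬p is F. ✗
Satisfying worlds: {w0, w2, w3}.
So (¬p ∨ ◇p) ∧ ¬p fails at the other 3 worlds.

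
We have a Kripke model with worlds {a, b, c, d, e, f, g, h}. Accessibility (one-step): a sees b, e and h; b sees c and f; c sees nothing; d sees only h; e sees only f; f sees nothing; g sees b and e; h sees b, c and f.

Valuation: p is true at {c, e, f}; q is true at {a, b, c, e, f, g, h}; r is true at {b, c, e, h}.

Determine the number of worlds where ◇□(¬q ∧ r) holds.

3

a: successors {b, e, h}; □(¬q ∧ r) there: b:F, e:F, h:F. ✗
b: successors {c, f}; □(¬q ∧ r) there: c:T, f:T. ✓
c: no successors, so ◇□(¬q ∧ r) fails. ✗
d: successors {h}; □(¬q ∧ r) there: h:F. ✗
e: successors {f}; □(¬q ∧ r) there: f:T. ✓
f: no successors, so ◇□(¬q ∧ r) fails. ✗
g: successors {b, e}; □(¬q ∧ r) there: b:F, e:F. ✗
h: successors {b, c, f}; □(¬q ∧ r) there: b:F, c:T, f:T. ✓
Satisfying worlds: {b, e, h}.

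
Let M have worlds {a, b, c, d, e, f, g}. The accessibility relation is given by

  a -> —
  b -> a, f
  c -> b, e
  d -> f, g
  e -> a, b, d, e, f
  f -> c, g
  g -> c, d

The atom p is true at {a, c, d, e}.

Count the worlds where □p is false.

a: no successors, so □p holds vacuously. ✓
b: successors {a, f}; p there: a:T, f:F. ✗
c: successors {b, e}; p there: b:F, e:T. ✗
d: successors {f, g}; p there: f:F, g:F. ✗
e: successors {a, b, d, e, f}; p there: a:T, b:F, d:T, e:T, f:F. ✗
f: successors {c, g}; p there: c:T, g:F. ✗
g: successors {c, d}; p there: c:T, d:T. ✓
Satisfying worlds: {a, g}.
So □p fails at the other 5 worlds.

5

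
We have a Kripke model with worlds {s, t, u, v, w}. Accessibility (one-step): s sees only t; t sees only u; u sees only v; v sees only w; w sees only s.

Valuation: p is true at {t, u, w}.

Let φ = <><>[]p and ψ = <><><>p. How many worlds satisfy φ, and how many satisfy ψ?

For <><>[]p:
s: successors {t}; <>[]p there: t:F. ✗
t: successors {u}; <>[]p there: u:T. ✓
u: successors {v}; <>[]p there: v:F. ✗
v: successors {w}; <>[]p there: w:T. ✓
w: successors {s}; <>[]p there: s:T. ✓
— 3 worlds.
For <><><>p:
s: successors {t}; <><>p there: t:F. ✗
t: successors {u}; <><>p there: u:T. ✓
u: successors {v}; <><>p there: v:F. ✗
v: successors {w}; <><>p there: w:T. ✓
w: successors {s}; <><>p there: s:T. ✓
— 3 worlds.

3 and 3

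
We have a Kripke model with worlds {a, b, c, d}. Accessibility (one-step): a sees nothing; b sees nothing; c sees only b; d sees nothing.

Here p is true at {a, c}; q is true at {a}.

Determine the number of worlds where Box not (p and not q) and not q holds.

3

a: Box not (p and not q) is T, not q is F. ✗
b: Box not (p and not q) is T, not q is T. ✓
c: Box not (p and not q) is T, not q is T. ✓
d: Box not (p and not q) is T, not q is T. ✓
Satisfying worlds: {b, c, d}.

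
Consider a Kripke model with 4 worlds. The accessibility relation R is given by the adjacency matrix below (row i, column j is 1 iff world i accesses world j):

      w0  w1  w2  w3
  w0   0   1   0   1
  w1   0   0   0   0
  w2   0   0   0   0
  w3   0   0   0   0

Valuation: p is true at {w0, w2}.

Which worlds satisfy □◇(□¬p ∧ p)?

{w1, w2, w3}

w0: successors {w1, w3}; ◇(□¬p ∧ p) there: w1:F, w3:F. ✗
w1: no successors, so □◇(□¬p ∧ p) holds vacuously. ✓
w2: no successors, so □◇(□¬p ∧ p) holds vacuously. ✓
w3: no successors, so □◇(□¬p ∧ p) holds vacuously. ✓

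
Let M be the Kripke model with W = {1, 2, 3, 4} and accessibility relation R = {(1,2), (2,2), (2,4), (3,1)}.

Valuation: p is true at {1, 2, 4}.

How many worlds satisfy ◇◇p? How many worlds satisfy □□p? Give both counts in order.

For ◇◇p:
1: successors {2}; ◇p there: 2:T. ✓
2: successors {2, 4}; ◇p there: 2:T, 4:F. ✓
3: successors {1}; ◇p there: 1:T. ✓
4: no successors, so ◇◇p fails. ✗
— 3 worlds.
For □□p:
1: successors {2}; □p there: 2:T. ✓
2: successors {2, 4}; □p there: 2:T, 4:T. ✓
3: successors {1}; □p there: 1:T. ✓
4: no successors, so □□p holds vacuously. ✓
— 4 worlds.

3 and 4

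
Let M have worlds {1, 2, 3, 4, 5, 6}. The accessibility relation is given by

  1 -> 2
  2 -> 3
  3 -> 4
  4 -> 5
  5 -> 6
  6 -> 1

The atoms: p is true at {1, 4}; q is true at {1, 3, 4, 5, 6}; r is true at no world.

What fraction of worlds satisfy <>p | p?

1: <>p is F, p is T. ✓
2: <>p is F, p is F. ✗
3: <>p is T, p is F. ✓
4: <>p is F, p is T. ✓
5: <>p is F, p is F. ✗
6: <>p is T, p is F. ✓
That's 4 of 6 worlds, so 4/6 = 2/3.

2/3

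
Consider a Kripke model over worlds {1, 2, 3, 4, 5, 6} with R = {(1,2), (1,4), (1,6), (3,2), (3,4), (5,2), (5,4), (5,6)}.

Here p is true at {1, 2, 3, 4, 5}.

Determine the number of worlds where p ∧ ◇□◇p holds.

3

1: p is T, ◇□◇p is T. ✓
2: p is T, ◇□◇p is F. ✗
3: p is T, ◇□◇p is T. ✓
4: p is T, ◇□◇p is F. ✗
5: p is T, ◇□◇p is T. ✓
6: p is F, ◇□◇p is F. ✗
Satisfying worlds: {1, 3, 5}.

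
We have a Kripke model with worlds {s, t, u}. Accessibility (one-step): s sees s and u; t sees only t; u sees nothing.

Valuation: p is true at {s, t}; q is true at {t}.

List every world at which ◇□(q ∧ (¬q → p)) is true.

s: successors {s, u}; □(q ∧ (¬q → p)) there: s:F, u:T. ✓
t: successors {t}; □(q ∧ (¬q → p)) there: t:T. ✓
u: no successors, so ◇□(q ∧ (¬q → p)) fails. ✗

{s, t}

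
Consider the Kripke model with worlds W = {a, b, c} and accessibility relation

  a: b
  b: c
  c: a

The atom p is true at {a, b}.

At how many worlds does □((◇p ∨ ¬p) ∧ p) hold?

1

a: successors {b}; (◇p ∨ ¬p) ∧ p there: b:F. ✗
b: successors {c}; (◇p ∨ ¬p) ∧ p there: c:F. ✗
c: successors {a}; (◇p ∨ ¬p) ∧ p there: a:T. ✓
Satisfying worlds: {c}.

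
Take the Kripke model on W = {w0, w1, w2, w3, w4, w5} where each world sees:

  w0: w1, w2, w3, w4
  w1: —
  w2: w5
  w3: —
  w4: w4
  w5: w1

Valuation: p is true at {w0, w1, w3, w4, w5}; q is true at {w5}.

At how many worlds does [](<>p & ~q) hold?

3

w0: successors {w1, w2, w3, w4}; <>p & ~q there: w1:F, w2:T, w3:F, w4:T. ✗
w1: no successors, so [](<>p & ~q) holds vacuously. ✓
w2: successors {w5}; <>p & ~q there: w5:F. ✗
w3: no successors, so [](<>p & ~q) holds vacuously. ✓
w4: successors {w4}; <>p & ~q there: w4:T. ✓
w5: successors {w1}; <>p & ~q there: w1:F. ✗
Satisfying worlds: {w1, w3, w4}.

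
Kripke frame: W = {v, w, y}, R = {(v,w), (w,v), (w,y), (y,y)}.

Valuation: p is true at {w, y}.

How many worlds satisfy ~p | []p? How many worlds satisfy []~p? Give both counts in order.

2 and 0

For ~p | []p:
v: ~p is T, []p is T. ✓
w: ~p is F, []p is F. ✗
y: ~p is F, []p is T. ✓
— 2 worlds.
For []~p:
v: successors {w}; ~p there: w:F. ✗
w: successors {v, y}; ~p there: v:T, y:F. ✗
y: successors {y}; ~p there: y:F. ✗
— 0 worlds.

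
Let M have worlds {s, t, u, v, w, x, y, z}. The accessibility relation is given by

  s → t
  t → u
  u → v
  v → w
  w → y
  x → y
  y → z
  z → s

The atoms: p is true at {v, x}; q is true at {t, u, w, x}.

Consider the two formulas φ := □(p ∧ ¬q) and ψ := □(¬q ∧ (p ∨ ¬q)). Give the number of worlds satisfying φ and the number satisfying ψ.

For □(p ∧ ¬q):
s: successors {t}; p ∧ ¬q there: t:F. ✗
t: successors {u}; p ∧ ¬q there: u:F. ✗
u: successors {v}; p ∧ ¬q there: v:T. ✓
v: successors {w}; p ∧ ¬q there: w:F. ✗
w: successors {y}; p ∧ ¬q there: y:F. ✗
x: successors {y}; p ∧ ¬q there: y:F. ✗
y: successors {z}; p ∧ ¬q there: z:F. ✗
z: successors {s}; p ∧ ¬q there: s:F. ✗
— 1 world.
For □(¬q ∧ (p ∨ ¬q)):
s: successors {t}; ¬q ∧ (p ∨ ¬q) there: t:F. ✗
t: successors {u}; ¬q ∧ (p ∨ ¬q) there: u:F. ✗
u: successors {v}; ¬q ∧ (p ∨ ¬q) there: v:T. ✓
v: successors {w}; ¬q ∧ (p ∨ ¬q) there: w:F. ✗
w: successors {y}; ¬q ∧ (p ∨ ¬q) there: y:T. ✓
x: successors {y}; ¬q ∧ (p ∨ ¬q) there: y:T. ✓
y: successors {z}; ¬q ∧ (p ∨ ¬q) there: z:T. ✓
z: successors {s}; ¬q ∧ (p ∨ ¬q) there: s:T. ✓
— 5 worlds.

1 and 5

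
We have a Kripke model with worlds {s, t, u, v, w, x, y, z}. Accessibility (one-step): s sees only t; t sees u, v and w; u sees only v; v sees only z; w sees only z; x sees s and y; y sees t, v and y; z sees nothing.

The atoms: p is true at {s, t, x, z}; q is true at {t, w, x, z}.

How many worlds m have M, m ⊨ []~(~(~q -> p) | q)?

1

s: successors {t}; ~(~(~q -> p) | q) there: t:F. ✗
t: successors {u, v, w}; ~(~(~q -> p) | q) there: u:F, v:F, w:F. ✗
u: successors {v}; ~(~(~q -> p) | q) there: v:F. ✗
v: successors {z}; ~(~(~q -> p) | q) there: z:F. ✗
w: successors {z}; ~(~(~q -> p) | q) there: z:F. ✗
x: successors {s, y}; ~(~(~q -> p) | q) there: s:T, y:F. ✗
y: successors {t, v, y}; ~(~(~q -> p) | q) there: t:F, v:F, y:F. ✗
z: no successors, so []~(~(~q -> p) | q) holds vacuously. ✓
Satisfying worlds: {z}.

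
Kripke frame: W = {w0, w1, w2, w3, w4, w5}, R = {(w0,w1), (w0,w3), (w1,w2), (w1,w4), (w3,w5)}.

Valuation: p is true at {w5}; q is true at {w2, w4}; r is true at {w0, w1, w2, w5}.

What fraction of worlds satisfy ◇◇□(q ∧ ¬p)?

w0: successors {w1, w3}; ◇□(q ∧ ¬p) there: w1:T, w3:T. ✓
w1: successors {w2, w4}; ◇□(q ∧ ¬p) there: w2:F, w4:F. ✗
w2: no successors, so ◇◇□(q ∧ ¬p) fails. ✗
w3: successors {w5}; ◇□(q ∧ ¬p) there: w5:F. ✗
w4: no successors, so ◇◇□(q ∧ ¬p) fails. ✗
w5: no successors, so ◇◇□(q ∧ ¬p) fails. ✗
That's 1 of 6 worlds, so 1/6.

1/6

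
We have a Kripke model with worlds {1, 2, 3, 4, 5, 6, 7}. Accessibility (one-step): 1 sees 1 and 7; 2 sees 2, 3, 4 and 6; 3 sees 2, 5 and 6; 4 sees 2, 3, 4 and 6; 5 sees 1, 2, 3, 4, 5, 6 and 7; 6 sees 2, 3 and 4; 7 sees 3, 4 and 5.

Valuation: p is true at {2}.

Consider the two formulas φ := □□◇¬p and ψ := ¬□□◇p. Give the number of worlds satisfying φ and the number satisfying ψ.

7 and 4

For □□◇¬p:
1: successors {1, 7}; □◇¬p there: 1:T, 7:T. ✓
2: successors {2, 3, 4, 6}; □◇¬p there: 2:T, 3:T, 4:T, 6:T. ✓
3: successors {2, 5, 6}; □◇¬p there: 2:T, 5:T, 6:T. ✓
4: successors {2, 3, 4, 6}; □◇¬p there: 2:T, 3:T, 4:T, 6:T. ✓
5: successors {1, 2, 3, 4, 5, 6, 7}; □◇¬p there: 1:T, 2:T, 3:T, 4:T, 5:T, 6:T, 7:T. ✓
6: successors {2, 3, 4}; □◇¬p there: 2:T, 3:T, 4:T. ✓
7: successors {3, 4, 5}; □◇¬p there: 3:T, 4:T, 5:T. ✓
— 7 worlds.
For ¬□□◇p:
1: □□◇p is F. ✓
2: □□◇p is T. ✗
3: □□◇p is F. ✓
4: □□◇p is T. ✗
5: □□◇p is F. ✓
6: □□◇p is T. ✗
7: □□◇p is F. ✓
— 4 worlds.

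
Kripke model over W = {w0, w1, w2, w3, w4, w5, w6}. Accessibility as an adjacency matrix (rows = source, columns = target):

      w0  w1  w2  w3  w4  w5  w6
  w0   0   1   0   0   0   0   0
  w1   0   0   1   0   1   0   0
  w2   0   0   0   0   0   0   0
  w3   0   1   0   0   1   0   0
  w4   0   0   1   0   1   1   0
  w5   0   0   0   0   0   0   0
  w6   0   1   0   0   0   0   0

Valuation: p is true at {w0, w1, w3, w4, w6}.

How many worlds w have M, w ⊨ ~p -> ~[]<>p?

w0: ~p is F, ~[]<>p is F. ✓
w1: ~p is F, ~[]<>p is T. ✓
w2: ~p is T, ~[]<>p is F. ✗
w3: ~p is F, ~[]<>p is F. ✓
w4: ~p is F, ~[]<>p is T. ✓
w5: ~p is T, ~[]<>p is F. ✗
w6: ~p is F, ~[]<>p is F. ✓
Satisfying worlds: {w0, w1, w3, w4, w6}.

5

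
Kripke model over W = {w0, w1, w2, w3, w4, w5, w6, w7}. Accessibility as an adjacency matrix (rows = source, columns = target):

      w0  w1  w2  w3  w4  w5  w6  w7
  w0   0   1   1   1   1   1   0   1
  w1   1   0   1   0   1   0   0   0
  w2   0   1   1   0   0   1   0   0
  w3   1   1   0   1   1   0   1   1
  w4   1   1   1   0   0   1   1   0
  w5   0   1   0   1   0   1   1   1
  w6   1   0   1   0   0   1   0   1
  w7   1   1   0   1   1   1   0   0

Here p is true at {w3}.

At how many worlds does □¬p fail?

w0: successors {w1, w2, w3, w4, w5, w7}; ¬p there: w1:T, w2:T, w3:F, w4:T, w5:T, w7:T. ✗
w1: successors {w0, w2, w4}; ¬p there: w0:T, w2:T, w4:T. ✓
w2: successors {w1, w2, w5}; ¬p there: w1:T, w2:T, w5:T. ✓
w3: successors {w0, w1, w3, w4, w6, w7}; ¬p there: w0:T, w1:T, w3:F, w4:T, w6:T, w7:T. ✗
w4: successors {w0, w1, w2, w5, w6}; ¬p there: w0:T, w1:T, w2:T, w5:T, w6:T. ✓
w5: successors {w1, w3, w5, w6, w7}; ¬p there: w1:T, w3:F, w5:T, w6:T, w7:T. ✗
w6: successors {w0, w2, w5, w7}; ¬p there: w0:T, w2:T, w5:T, w7:T. ✓
w7: successors {w0, w1, w3, w4, w5}; ¬p there: w0:T, w1:T, w3:F, w4:T, w5:T. ✗
Satisfying worlds: {w1, w2, w4, w6}.
So □¬p fails at the other 4 worlds.

4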